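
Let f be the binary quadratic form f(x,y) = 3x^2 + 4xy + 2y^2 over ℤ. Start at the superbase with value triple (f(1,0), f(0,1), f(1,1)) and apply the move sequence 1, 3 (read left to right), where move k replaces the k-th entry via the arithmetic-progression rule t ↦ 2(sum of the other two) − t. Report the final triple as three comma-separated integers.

start (3,2,9) = (f(1,0),f(0,1),f(1,1))
replace slot 1: 2·(2+9) − 3 = 19 → (19,2,9)
replace slot 3: 2·(19+2) − 9 = 33 → (19,2,33)

19,2,33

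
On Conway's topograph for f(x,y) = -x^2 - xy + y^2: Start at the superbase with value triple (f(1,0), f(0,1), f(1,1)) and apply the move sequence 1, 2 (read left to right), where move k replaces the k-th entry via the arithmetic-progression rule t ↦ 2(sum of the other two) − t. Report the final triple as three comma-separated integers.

start (-1,1,-1) = (f(1,0),f(0,1),f(1,1))
replace slot 1: 2·(1+(-1)) − (-1) = 1 → (1,1,-1)
replace slot 2: 2·(1+(-1)) − 1 = -1 → (1,-1,-1)

1,-1,-1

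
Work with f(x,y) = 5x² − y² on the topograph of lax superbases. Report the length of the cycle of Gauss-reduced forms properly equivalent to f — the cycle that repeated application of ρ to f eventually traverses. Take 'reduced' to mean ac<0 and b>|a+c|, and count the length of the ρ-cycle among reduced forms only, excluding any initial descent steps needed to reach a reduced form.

D = 20, ⌊√D⌋ = 4
descent: ρ → (-1,4,1)  [lands on river]
river: ρ → (1,4,-1)
ρ-cycle length = 2 (tail of 1 descent step not counted)

2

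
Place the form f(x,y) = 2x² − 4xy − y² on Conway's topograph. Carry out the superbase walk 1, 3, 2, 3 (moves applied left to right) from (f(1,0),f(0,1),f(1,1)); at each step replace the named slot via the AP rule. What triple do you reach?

start (2,-1,-3) = (f(1,0),f(0,1),f(1,1))
replace slot 1: 2·((-1)+(-3)) − 2 = -10 → (-10,-1,-3)
replace slot 3: 2·((-10)+(-1)) − (-3) = -19 → (-10,-1,-19)
replace slot 2: 2·((-10)+(-19)) − (-1) = -57 → (-10,-57,-19)
replace slot 3: 2·((-10)+(-57)) − (-19) = -115 → (-10,-57,-115)

-10,-57,-115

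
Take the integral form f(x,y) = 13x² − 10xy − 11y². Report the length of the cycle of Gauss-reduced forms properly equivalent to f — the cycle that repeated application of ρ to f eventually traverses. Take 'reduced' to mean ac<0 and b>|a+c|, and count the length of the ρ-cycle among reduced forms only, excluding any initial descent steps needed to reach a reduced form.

D = 672, ⌊√D⌋ = 25
descent: ρ → (-11,10,13)  [lands on river]
river: ρ → (13,16,-8)
river: ρ → (-8,16,13)
river: ρ → (13,10,-11)
river: ρ → (-11,12,12)
river: ρ → (12,12,-11)
ρ-cycle length = 6 (tail of 1 descent step not counted)

6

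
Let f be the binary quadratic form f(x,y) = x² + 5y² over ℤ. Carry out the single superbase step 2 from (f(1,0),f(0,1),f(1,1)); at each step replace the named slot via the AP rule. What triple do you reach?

start (1,5,6) = (f(1,0),f(0,1),f(1,1))
replace slot 2: 2·(1+6) − 5 = 9 → (1,9,6)

1,9,6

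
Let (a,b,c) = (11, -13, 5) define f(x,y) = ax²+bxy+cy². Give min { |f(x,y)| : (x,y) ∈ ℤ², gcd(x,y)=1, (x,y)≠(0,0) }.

translate: b→9 (≡-13 mod 22), so (11,-13,5)→(11,9,3)
flip: (11,9,3)→(3,-9,11)
translate: b→3 (≡-9 mod 6), so (3,-9,11)→(3,3,5)
reduced (well bottom): (3,3,5) with a≤c, −a<b≤a
well minimum = a = 3

3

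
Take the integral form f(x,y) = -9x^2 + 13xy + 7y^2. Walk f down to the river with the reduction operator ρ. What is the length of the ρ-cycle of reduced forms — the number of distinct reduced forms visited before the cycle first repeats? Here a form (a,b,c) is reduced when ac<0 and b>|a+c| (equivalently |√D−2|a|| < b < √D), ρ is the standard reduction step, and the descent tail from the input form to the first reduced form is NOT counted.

D = 421, ⌊√D⌋ = 20
river: ρ → (7,15,-7)
river: ρ → (-7,13,9)
river: ρ → (9,5,-11)
river: ρ → (-11,17,3)
river: ρ → (3,19,-5)
river: ρ → (-5,11,15)
river: ρ → (15,19,-1)
river: ρ → (-1,19,15)
river: ρ → (15,11,-5)
river: ρ → (-5,19,3)
river: ρ → (3,17,-11)
river: ρ → (-11,5,9)
river: ρ → (9,13,-7)
river: ρ → (-7,15,7)
river: ρ → (7,13,-9)
river: ρ → (-9,5,11)
river: ρ → (11,17,-3)
river: ρ → (-3,19,5)
river: ρ → (5,11,-15)
river: ρ → (-15,19,1)
river: ρ → (1,19,-15)
river: ρ → (-15,11,5)
river: ρ → (5,19,-3)
river: ρ → (-3,17,11)
river: ρ → (11,5,-9)
river: ρ → (-9,13,7)
ρ-cycle length = 26 (tail of 0 descent steps not counted)

26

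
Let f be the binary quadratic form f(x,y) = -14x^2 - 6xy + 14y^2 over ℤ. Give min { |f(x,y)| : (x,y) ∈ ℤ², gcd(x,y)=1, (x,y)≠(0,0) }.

descent: ρ → (14,6,-14)  [lands on river]
river: ρ → (-14,22,6)
river: ρ → (6,26,-6)
river: ρ → (-6,22,14)
closes: descent 1, river 4
min |a| on river = 6

6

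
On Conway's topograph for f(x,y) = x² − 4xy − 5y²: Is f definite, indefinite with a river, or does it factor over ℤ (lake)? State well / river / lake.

D = b²−4ac = (-4)² − 4·1·(-5) = 36
D = 6² is a perfect square ⇒ form factors over ℤ ⇒ lakes

lake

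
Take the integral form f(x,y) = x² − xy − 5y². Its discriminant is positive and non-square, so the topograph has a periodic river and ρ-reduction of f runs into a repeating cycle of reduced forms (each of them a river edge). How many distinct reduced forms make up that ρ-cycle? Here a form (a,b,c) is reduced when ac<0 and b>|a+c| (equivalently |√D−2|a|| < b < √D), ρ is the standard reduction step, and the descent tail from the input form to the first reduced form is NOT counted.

D = 21, ⌊√D⌋ = 4
descent: ρ → (-5,1,1)
descent: ρ → (1,3,-3)  [lands on river]
river: ρ → (-3,3,1)
ρ-cycle length = 2 (tail of 2 descent steps not counted)

2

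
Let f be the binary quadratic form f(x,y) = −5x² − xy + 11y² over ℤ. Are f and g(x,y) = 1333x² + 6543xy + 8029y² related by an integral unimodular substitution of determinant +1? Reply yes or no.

D₁ = 221, D₂ = 221
river cycle of f (length 4): (-5, 9, 7), (7, 5, -7), (-7, 9, 5), (5, 11, -5)
river cycle of g (length 4): (-5, 9, 7), (7, 5, -7), (-7, 9, 5), (5, 11, -5)
cycles coincide ⇒ equivalent

yes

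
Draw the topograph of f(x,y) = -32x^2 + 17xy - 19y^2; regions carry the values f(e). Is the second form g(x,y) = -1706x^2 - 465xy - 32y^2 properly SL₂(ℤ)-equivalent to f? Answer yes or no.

D₁ = -2143, D₂ = -2143
f is negative-definite; reduce −f:
−f: flip: (32,-17,19)→(19,17,32)
−f: reduced (well bottom): (19,17,32) with a≤c, −a<b≤a
flip sign back: reduced form of f is (-19,-17,-32)
g is negative-definite; reduce −g:
−g: flip: (1706,465,32)→(32,-465,1706)
−g: translate: b→-17 (≡-465 mod 64), so (32,-465,1706)→(32,-17,19)
−g: flip: (32,-17,19)→(19,17,32)
−g: reduced (well bottom): (19,17,32) with a≤c, −a<b≤a
flip sign back: reduced form of g is (-19,-17,-32)
reduced forms (-19, -17, -32) vs (-19, -17, -32) ⇒ equivalent

yes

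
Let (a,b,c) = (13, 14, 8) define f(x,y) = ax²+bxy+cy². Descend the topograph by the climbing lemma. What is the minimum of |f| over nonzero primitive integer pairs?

translate: b→-12 (≡14 mod 26), so (13,14,8)→(13,-12,7)
flip: (13,-12,7)→(7,12,13)
translate: b→-2 (≡12 mod 14), so (7,12,13)→(7,-2,8)
reduced (well bottom): (7,-2,8) with a≤c, −a<b≤a
well minimum = a = 7

7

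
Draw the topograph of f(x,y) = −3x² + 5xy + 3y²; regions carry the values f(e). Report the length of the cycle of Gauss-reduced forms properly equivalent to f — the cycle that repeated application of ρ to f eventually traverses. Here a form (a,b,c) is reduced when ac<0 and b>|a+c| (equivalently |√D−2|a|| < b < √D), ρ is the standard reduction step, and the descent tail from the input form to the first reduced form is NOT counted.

D = 61, ⌊√D⌋ = 7
river: ρ → (3,7,-1)
river: ρ → (-1,7,3)
river: ρ → (3,5,-3)
river: ρ → (-3,7,1)
river: ρ → (1,7,-3)
river: ρ → (-3,5,3)
ρ-cycle length = 6 (tail of 0 descent steps not counted)

6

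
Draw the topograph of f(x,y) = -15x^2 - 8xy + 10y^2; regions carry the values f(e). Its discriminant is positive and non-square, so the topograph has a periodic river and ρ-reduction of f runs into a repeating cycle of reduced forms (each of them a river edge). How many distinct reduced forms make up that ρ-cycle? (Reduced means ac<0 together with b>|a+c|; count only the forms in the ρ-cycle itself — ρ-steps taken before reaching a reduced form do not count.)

D = 664, ⌊√D⌋ = 25
descent: ρ → (10,8,-15)  [lands on river]
river: ρ → (-15,22,3)
river: ρ → (3,20,-22)
river: ρ → (-22,24,1)
river: ρ → (1,24,-22)
river: ρ → (-22,20,3)
river: ρ → (3,22,-15)
river: ρ → (-15,8,10)
river: ρ → (10,12,-13)
river: ρ → (-13,14,9)
river: ρ → (9,22,-5)
river: ρ → (-5,18,17)
river: ρ → (17,16,-6)
river: ρ → (-6,20,11)
river: ρ → (11,24,-2)
river: ρ → (-2,24,11)
river: ρ → (11,20,-6)
river: ρ → (-6,16,17)
river: ρ → (17,18,-5)
river: ρ → (-5,22,9)
river: ρ → (9,14,-13)
river: ρ → (-13,12,10)
ρ-cycle length = 22 (tail of 1 descent step not counted)

22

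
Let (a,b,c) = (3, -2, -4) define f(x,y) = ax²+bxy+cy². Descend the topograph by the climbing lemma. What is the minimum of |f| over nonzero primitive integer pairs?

descent: ρ → (-4,2,3)  [lands on river]
river: ρ → (3,4,-3)
river: ρ → (-3,2,4)
river: ρ → (4,6,-1)
river: ρ → (-1,6,4)
river: ρ → (4,2,-3)
river: ρ → (-3,4,3)
river: ρ → (3,2,-4)
river: ρ → (-4,6,1)
river: ρ → (1,6,-4)
closes: descent 1, river 10
min |a| on river = 1

1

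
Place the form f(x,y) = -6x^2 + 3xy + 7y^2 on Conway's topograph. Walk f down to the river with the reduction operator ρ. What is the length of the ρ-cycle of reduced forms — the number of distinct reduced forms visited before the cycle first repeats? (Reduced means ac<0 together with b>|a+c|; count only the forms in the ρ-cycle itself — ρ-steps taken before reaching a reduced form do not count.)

D = 177, ⌊√D⌋ = 13
river: ρ → (7,11,-2)
river: ρ → (-2,13,1)
river: ρ → (1,13,-2)
river: ρ → (-2,11,7)
river: ρ → (7,3,-6)
river: ρ → (-6,9,4)
river: ρ → (4,7,-8)
river: ρ → (-8,9,3)
river: ρ → (3,9,-8)
river: ρ → (-8,7,4)
river: ρ → (4,9,-6)
river: ρ → (-6,3,7)
ρ-cycle length = 12 (tail of 0 descent steps not counted)

12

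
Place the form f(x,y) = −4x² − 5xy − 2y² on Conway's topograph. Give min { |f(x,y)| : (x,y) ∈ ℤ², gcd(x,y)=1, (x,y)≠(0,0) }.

translate: b→-3 (≡5 mod 8), so (4,5,2)→(4,-3,1)
flip: (4,-3,1)→(1,3,4)
translate: b→1 (≡3 mod 2), so (1,3,4)→(1,1,2)
reduced (well bottom): (1,1,2) with a≤c, −a<b≤a
well minimum |f| = |-1| = 1 (negative-definite)

1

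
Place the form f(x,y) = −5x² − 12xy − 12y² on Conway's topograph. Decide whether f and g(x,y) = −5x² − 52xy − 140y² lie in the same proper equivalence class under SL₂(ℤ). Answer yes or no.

D₁ = -96, D₂ = -96
f is negative-definite; reduce −f:
−f: translate: b→2 (≡12 mod 10), so (5,12,12)→(5,2,5)
−f: reduced (well bottom): (5,2,5) with a≤c, −a<b≤a
flip sign back: reduced form of f is (-5,-2,-5)
g is negative-definite; reduce −g:
−g: translate: b→2 (≡52 mod 10), so (5,52,140)→(5,2,5)
−g: reduced (well bottom): (5,2,5) with a≤c, −a<b≤a
flip sign back: reduced form of g is (-5,-2,-5)
reduced forms (-5, -2, -5) vs (-5, -2, -5) ⇒ equivalent

yes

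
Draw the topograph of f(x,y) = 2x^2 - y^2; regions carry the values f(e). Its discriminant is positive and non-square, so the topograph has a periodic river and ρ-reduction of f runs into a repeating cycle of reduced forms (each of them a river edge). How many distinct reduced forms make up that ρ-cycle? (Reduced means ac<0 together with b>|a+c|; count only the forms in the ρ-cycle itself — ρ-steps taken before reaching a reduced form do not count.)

D = 8, ⌊√D⌋ = 2
descent: ρ → (-1,2,1)  [lands on river]
river: ρ → (1,2,-1)
ρ-cycle length = 2 (tail of 1 descent step not counted)

2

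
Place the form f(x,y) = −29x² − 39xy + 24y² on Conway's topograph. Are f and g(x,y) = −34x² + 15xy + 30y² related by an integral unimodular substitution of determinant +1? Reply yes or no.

D₁ = 4305, D₂ = 4305
river cycle of f (length 10): (24, 39, -29), (-29, 19, 34), (34, 49, -14), (-14, 63, 6), (6, 57, -44), (-44, 31, 19), (19, 45, -30), (-30, 15, 34), (34, 53, -11), (-11, 57, 24)
river cycle of g (length 10): (30, 45, -19), (-19, 31, 44), (44, 57, -6), (-6, 63, 14), (14, 49, -34), (-34, 19, 29), (29, 39, -24), (-24, 57, 11), (11, 53, -34), (-34, 15, 30)
cycles differ ⇒ inequivalent

no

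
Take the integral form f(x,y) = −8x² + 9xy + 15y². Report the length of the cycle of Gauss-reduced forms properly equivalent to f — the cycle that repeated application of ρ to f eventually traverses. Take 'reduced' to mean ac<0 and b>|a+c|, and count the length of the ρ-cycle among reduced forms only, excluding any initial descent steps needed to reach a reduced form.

D = 561, ⌊√D⌋ = 23
river: ρ → (15,21,-2)
river: ρ → (-2,23,4)
river: ρ → (4,17,-17)
river: ρ → (-17,17,4)
river: ρ → (4,23,-2)
river: ρ → (-2,21,15)
river: ρ → (15,9,-8)
river: ρ → (-8,23,1)
river: ρ → (1,23,-8)
river: ρ → (-8,9,15)
ρ-cycle length = 10 (tail of 0 descent steps not counted)

10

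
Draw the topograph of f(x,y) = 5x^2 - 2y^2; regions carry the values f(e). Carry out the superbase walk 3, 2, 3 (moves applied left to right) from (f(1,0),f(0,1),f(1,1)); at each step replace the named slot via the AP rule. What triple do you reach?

start (5,-2,3) = (f(1,0),f(0,1),f(1,1))
replace slot 3: 2·(5+(-2)) − 3 = 3 → (5,-2,3)
replace slot 2: 2·(5+3) − (-2) = 18 → (5,18,3)
replace slot 3: 2·(5+18) − 3 = 43 → (5,18,43)

5,18,43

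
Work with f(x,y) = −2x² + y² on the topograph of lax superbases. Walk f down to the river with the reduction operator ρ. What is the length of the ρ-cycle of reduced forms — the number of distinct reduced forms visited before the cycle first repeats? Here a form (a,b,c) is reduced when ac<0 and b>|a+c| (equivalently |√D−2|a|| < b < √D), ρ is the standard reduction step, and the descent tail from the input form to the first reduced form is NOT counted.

D = 8, ⌊√D⌋ = 2
descent: ρ → (1,2,-1)  [lands on river]
river: ρ → (-1,2,1)
ρ-cycle length = 2 (tail of 1 descent step not counted)

2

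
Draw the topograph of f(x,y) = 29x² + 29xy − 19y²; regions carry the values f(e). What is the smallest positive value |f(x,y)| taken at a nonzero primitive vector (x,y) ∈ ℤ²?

river: ρ → (-19,47,11)
river: ρ → (11,41,-31)
river: ρ → (-31,21,21)
river: ρ → (21,21,-31)
river: ρ → (-31,41,11)
river: ρ → (11,47,-19)
river: ρ → (-19,29,29)
river: ρ → (29,29,-19)
closes: descent 0, river 8
min |a| on river = 11

11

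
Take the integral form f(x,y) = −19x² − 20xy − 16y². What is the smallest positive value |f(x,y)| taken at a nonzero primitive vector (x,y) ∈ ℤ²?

translate: b→-18 (≡20 mod 38), so (19,20,16)→(19,-18,15)
flip: (19,-18,15)→(15,18,19)
translate: b→-12 (≡18 mod 30), so (15,18,19)→(15,-12,16)
reduced (well bottom): (15,-12,16) with a≤c, −a<b≤a
well minimum |f| = |-15| = 15 (negative-definite)

15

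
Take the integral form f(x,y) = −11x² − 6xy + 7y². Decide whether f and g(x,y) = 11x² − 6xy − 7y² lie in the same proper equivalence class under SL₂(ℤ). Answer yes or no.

D₁ = 344, D₂ = 344
river cycle of f (length 10): (7, 6, -11), (-11, 16, 2), (2, 16, -11), (-11, 6, 7), (7, 8, -10), (-10, 12, 5), (5, 18, -1), (-1, 18, 5), (5, 12, -10), (-10, 8, 7)
river cycle of g (length 10): (-7, 6, 11), (11, 16, -2), (-2, 16, 11), (11, 6, -7), (-7, 8, 10), (10, 12, -5), (-5, 18, 1), (1, 18, -5), (-5, 12, 10), (10, 8, -7)
cycles differ ⇒ inequivalent

no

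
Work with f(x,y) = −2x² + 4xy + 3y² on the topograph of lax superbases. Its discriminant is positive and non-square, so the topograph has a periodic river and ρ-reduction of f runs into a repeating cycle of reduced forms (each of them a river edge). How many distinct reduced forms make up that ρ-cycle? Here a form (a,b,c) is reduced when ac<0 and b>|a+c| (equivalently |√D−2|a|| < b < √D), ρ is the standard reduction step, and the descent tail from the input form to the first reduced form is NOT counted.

D = 40, ⌊√D⌋ = 6
river: ρ → (3,2,-3)
river: ρ → (-3,4,2)
river: ρ → (2,4,-3)
river: ρ → (-3,2,3)
river: ρ → (3,4,-2)
river: ρ → (-2,4,3)
ρ-cycle length = 6 (tail of 0 descent steps not counted)

6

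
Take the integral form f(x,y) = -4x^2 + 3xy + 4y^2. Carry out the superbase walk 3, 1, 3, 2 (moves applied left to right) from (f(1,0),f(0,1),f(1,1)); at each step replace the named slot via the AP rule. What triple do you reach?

start (-4,4,3) = (f(1,0),f(0,1),f(1,1))
replace slot 3: 2·((-4)+4) − 3 = -3 → (-4,4,-3)
replace slot 1: 2·(4+(-3)) − (-4) = 6 → (6,4,-3)
replace slot 3: 2·(6+4) − (-3) = 23 → (6,4,23)
replace slot 2: 2·(6+23) − 4 = 54 → (6,54,23)

6,54,23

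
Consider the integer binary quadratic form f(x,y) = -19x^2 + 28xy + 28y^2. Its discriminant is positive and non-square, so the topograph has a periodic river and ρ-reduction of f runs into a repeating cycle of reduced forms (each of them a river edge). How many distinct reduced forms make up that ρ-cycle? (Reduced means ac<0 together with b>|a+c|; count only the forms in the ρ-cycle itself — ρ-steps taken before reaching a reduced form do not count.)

D = 2912, ⌊√D⌋ = 53
river: ρ → (28,28,-19)
river: ρ → (-19,48,8)
river: ρ → (8,48,-19)
river: ρ → (-19,28,28)
ρ-cycle length = 4 (tail of 0 descent steps not counted)

4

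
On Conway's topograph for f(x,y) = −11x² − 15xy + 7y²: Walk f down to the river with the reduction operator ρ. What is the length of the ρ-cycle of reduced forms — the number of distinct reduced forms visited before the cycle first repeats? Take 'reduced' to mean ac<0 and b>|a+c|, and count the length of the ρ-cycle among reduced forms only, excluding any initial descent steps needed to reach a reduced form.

D = 533, ⌊√D⌋ = 23
descent: ρ → (7,15,-11)  [lands on river]
river: ρ → (-11,7,11)
river: ρ → (11,15,-7)
river: ρ → (-7,13,13)
river: ρ → (13,13,-7)
river: ρ → (-7,15,11)
river: ρ → (11,7,-11)
river: ρ → (-11,15,7)
river: ρ → (7,13,-13)
river: ρ → (-13,13,7)
ρ-cycle length = 10 (tail of 1 descent step not counted)

10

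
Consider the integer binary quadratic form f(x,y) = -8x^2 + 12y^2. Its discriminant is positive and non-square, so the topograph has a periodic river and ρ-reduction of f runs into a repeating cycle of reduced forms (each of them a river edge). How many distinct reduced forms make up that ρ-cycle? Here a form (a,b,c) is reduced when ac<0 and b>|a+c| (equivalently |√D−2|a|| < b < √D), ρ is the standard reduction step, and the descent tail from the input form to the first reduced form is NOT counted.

D = 384, ⌊√D⌋ = 19
descent: ρ → (12,0,-8)
descent: ρ → (-8,16,4)  [lands on river]
river: ρ → (4,16,-8)
ρ-cycle length = 2 (tail of 2 descent steps not counted)

2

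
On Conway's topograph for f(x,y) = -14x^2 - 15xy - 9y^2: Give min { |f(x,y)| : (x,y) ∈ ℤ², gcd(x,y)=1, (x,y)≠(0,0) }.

translate: b→-13 (≡15 mod 28), so (14,15,9)→(14,-13,8)
flip: (14,-13,8)→(8,13,14)
translate: b→-3 (≡13 mod 16), so (8,13,14)→(8,-3,9)
reduced (well bottom): (8,-3,9) with a≤c, −a<b≤a
well minimum |f| = |-8| = 8 (negative-definite)

8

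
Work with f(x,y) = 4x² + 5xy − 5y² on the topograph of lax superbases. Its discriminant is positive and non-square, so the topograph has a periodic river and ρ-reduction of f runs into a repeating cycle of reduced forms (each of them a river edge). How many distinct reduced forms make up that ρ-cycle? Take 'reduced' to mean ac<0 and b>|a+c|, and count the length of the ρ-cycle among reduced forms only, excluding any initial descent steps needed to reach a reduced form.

D = 105, ⌊√D⌋ = 10
river: ρ → (-5,5,4)
river: ρ → (4,3,-6)
river: ρ → (-6,9,1)
river: ρ → (1,9,-6)
river: ρ → (-6,3,4)
river: ρ → (4,5,-5)
ρ-cycle length = 6 (tail of 0 descent steps not counted)

6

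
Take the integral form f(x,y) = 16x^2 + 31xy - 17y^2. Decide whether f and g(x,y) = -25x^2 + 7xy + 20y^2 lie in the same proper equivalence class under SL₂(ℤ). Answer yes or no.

D₁ = 2049, D₂ = 2049
river cycle of f (length 48): (-17, 37, 10), (10, 43, -5), (-5, 37, 34), (34, 31, -8), (-8, 33, 30), (30, 27, -11), (-11, 39, 12), (12, 33, -20), (-20, 7, 25), (25, 43, -2), … (38 more)
river cycle of g (length 48): (20, 33, -12), (-12, 39, 11), (11, 27, -30), (-30, 33, 8), (8, 31, -34), (-34, 37, 5), (5, 43, -10), (-10, 37, 17), (17, 31, -16), (-16, 33, 15), … (38 more)
cycles differ ⇒ inequivalent

no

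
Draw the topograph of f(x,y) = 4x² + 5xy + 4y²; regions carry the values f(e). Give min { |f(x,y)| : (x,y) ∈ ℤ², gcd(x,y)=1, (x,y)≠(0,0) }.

translate: b→-3 (≡5 mod 8), so (4,5,4)→(4,-3,3)
flip: (4,-3,3)→(3,3,4)
reduced (well bottom): (3,3,4) with a≤c, −a<b≤a
well minimum = a = 3

3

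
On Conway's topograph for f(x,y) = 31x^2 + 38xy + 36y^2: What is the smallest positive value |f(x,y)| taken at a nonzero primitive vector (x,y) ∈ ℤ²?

translate: b→-24 (≡38 mod 62), so (31,38,36)→(31,-24,29)
flip: (31,-24,29)→(29,24,31)
reduced (well bottom): (29,24,31) with a≤c, −a<b≤a
well minimum = a = 29

29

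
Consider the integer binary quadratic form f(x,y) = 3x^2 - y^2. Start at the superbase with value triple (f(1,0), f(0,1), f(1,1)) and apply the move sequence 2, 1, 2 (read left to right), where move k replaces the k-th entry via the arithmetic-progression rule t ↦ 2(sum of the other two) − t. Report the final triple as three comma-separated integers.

start (3,-1,2) = (f(1,0),f(0,1),f(1,1))
replace slot 2: 2·(3+2) − (-1) = 11 → (3,11,2)
replace slot 1: 2·(11+2) − 3 = 23 → (23,11,2)
replace slot 2: 2·(23+2) − 11 = 39 → (23,39,2)

23,39,2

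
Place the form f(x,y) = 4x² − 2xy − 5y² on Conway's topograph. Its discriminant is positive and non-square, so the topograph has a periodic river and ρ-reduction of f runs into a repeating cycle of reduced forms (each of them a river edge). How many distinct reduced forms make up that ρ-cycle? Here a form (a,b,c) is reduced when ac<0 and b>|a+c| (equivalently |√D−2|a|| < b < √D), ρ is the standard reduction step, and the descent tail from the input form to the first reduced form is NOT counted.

D = 84, ⌊√D⌋ = 9
descent: ρ → (-5,2,4)  [lands on river]
river: ρ → (4,6,-3)
river: ρ → (-3,6,4)
river: ρ → (4,2,-5)
river: ρ → (-5,8,1)
river: ρ → (1,8,-5)
ρ-cycle length = 6 (tail of 1 descent step not counted)

6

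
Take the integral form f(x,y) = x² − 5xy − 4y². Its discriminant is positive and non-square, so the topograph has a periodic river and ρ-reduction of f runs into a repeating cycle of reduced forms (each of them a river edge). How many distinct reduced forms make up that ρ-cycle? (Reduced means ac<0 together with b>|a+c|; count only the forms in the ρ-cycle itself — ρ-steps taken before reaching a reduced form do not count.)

D = 41, ⌊√D⌋ = 6
descent: ρ → (-4,5,1)  [lands on river]
river: ρ → (1,5,-4)
river: ρ → (-4,3,2)
river: ρ → (2,5,-2)
river: ρ → (-2,3,4)
river: ρ → (4,5,-1)
river: ρ → (-1,5,4)
river: ρ → (4,3,-2)
river: ρ → (-2,5,2)
river: ρ → (2,3,-4)
ρ-cycle length = 10 (tail of 1 descent step not counted)

10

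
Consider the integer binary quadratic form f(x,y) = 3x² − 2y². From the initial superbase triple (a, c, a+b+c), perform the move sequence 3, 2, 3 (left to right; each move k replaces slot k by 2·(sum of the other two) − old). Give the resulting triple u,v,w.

start (3,-2,1) = (f(1,0),f(0,1),f(1,1))
replace slot 3: 2·(3+(-2)) − 1 = 1 → (3,-2,1)
replace slot 2: 2·(3+1) − (-2) = 10 → (3,10,1)
replace slot 3: 2·(3+10) − 1 = 25 → (3,10,25)

3,10,25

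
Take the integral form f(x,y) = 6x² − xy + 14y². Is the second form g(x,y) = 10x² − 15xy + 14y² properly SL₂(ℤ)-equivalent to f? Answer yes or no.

D₁ = -335, D₂ = -335
f: reduced (well bottom): (6,-1,14) with a≤c, −a<b≤a
g: translate: b→5 (≡-15 mod 20), so (10,-15,14)→(10,5,9)
g: flip: (10,5,9)→(9,-5,10)
g: reduced (well bottom): (9,-5,10) with a≤c, −a<b≤a
reduced forms (6, -1, 14) vs (9, -5, 10) ⇒ inequivalent

no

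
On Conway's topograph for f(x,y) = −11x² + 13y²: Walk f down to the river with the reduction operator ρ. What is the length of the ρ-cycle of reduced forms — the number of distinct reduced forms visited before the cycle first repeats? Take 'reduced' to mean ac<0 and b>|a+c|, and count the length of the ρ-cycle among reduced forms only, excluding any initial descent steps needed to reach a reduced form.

D = 572, ⌊√D⌋ = 23
descent: ρ → (13,0,-11)
descent: ρ → (-11,22,2)  [lands on river]
river: ρ → (2,22,-11)
ρ-cycle length = 2 (tail of 2 descent steps not counted)

2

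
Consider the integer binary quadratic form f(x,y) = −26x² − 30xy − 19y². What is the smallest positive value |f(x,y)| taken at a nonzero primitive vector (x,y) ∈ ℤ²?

translate: b→-22 (≡30 mod 52), so (26,30,19)→(26,-22,15)
flip: (26,-22,15)→(15,22,26)
translate: b→-8 (≡22 mod 30), so (15,22,26)→(15,-8,19)
reduced (well bottom): (15,-8,19) with a≤c, −a<b≤a
well minimum |f| = |-15| = 15 (negative-definite)

15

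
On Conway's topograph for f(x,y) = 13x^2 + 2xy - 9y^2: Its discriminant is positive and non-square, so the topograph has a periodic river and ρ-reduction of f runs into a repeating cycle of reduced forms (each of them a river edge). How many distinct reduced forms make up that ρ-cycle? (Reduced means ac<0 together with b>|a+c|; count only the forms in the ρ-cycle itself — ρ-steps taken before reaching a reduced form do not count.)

D = 472, ⌊√D⌋ = 21
descent: ρ → (-9,16,6)  [lands on river]
river: ρ → (6,20,-3)
river: ρ → (-3,16,18)
river: ρ → (18,20,-1)
river: ρ → (-1,20,18)
river: ρ → (18,16,-3)
river: ρ → (-3,20,6)
river: ρ → (6,16,-9)
river: ρ → (-9,20,2)
river: ρ → (2,20,-9)
ρ-cycle length = 10 (tail of 1 descent step not counted)

10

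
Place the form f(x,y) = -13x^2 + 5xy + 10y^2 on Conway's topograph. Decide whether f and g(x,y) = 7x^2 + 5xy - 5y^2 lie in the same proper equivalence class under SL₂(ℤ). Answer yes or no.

D₁ = 545, D₂ = 165
discriminants differ ⇒ not SL₂(ℤ)-equivalent

no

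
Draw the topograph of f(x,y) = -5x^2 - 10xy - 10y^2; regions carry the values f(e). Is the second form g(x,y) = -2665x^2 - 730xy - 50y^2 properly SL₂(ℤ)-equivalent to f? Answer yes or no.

D₁ = -100, D₂ = -100
f is negative-definite; reduce −f:
−f: translate: b→0 (≡10 mod 10), so (5,10,10)→(5,0,5)
−f: reduced (well bottom): (5,0,5) with a≤c, −a<b≤a
flip sign back: reduced form of f is (-5,0,-5)
g is negative-definite; reduce −g:
−g: flip: (2665,730,50)→(50,-730,2665)
−g: translate: b→-30 (≡-730 mod 100), so (50,-730,2665)→(50,-30,5)
−g: flip: (50,-30,5)→(5,30,50)
−g: translate: b→0 (≡30 mod 10), so (5,30,50)→(5,0,5)
−g: reduced (well bottom): (5,0,5) with a≤c, −a<b≤a
flip sign back: reduced form of g is (-5,0,-5)
reduced forms (-5, 0, -5) vs (-5, 0, -5) ⇒ equivalent

yes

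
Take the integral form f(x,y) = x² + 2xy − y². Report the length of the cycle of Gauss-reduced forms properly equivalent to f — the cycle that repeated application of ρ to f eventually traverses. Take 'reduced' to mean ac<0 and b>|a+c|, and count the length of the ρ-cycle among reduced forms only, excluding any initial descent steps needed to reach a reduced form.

D = 8, ⌊√D⌋ = 2
river: ρ → (-1,2,1)
river: ρ → (1,2,-1)
ρ-cycle length = 2 (tail of 0 descent steps not counted)

2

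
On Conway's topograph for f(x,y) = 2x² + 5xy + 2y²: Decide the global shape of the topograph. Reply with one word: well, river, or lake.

D = b²−4ac = 5² − 4·2·2 = 9
D = 3² is a perfect square ⇒ form factors over ℤ ⇒ lakes

lake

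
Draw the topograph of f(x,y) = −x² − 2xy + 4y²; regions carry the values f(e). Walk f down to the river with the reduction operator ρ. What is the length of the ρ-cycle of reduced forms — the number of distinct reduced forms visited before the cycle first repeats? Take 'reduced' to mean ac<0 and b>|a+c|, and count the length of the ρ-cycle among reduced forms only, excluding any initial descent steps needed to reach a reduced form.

D = 20, ⌊√D⌋ = 4
descent: ρ → (4,2,-1)
descent: ρ → (-1,4,1)  [lands on river]
river: ρ → (1,4,-1)
ρ-cycle length = 2 (tail of 2 descent steps not counted)

2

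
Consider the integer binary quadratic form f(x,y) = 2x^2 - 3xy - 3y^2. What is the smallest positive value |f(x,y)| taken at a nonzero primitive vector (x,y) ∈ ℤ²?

descent: ρ → (-3,3,2)  [lands on river]
river: ρ → (2,5,-1)
river: ρ → (-1,5,2)
river: ρ → (2,3,-3)
closes: descent 1, river 4
min |a| on river = 1

1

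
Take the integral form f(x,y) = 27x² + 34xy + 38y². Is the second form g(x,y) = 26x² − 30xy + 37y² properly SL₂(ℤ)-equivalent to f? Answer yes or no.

D₁ = -2948, D₂ = -2948
f: translate: b→-20 (≡34 mod 54), so (27,34,38)→(27,-20,31)
f: reduced (well bottom): (27,-20,31) with a≤c, −a<b≤a
g: translate: b→22 (≡-30 mod 52), so (26,-30,37)→(26,22,33)
g: reduced (well bottom): (26,22,33) with a≤c, −a<b≤a
reduced forms (27, -20, 31) vs (26, 22, 33) ⇒ inequivalent

no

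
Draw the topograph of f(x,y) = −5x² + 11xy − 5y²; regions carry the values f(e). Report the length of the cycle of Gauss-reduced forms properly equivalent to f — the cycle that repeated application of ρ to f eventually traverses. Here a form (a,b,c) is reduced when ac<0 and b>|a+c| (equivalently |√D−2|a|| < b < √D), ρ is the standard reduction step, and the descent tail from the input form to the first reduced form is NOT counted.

D = 21, ⌊√D⌋ = 4
descent: ρ → (-5,-1,1)
descent: ρ → (1,3,-3)  [lands on river]
river: ρ → (-3,3,1)
ρ-cycle length = 2 (tail of 2 descent steps not counted)

2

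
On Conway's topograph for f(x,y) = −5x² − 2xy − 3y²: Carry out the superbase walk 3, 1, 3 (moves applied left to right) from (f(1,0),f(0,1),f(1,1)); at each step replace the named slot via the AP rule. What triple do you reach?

start (-5,-3,-10) = (f(1,0),f(0,1),f(1,1))
replace slot 3: 2·((-5)+(-3)) − (-10) = -6 → (-5,-3,-6)
replace slot 1: 2·((-3)+(-6)) − (-5) = -13 → (-13,-3,-6)
replace slot 3: 2·((-13)+(-3)) − (-6) = -26 → (-13,-3,-26)

-13,-3,-26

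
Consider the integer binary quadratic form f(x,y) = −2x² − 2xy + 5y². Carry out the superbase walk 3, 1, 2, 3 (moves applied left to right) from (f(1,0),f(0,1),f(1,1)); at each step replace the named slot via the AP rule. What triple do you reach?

start (-2,5,1) = (f(1,0),f(0,1),f(1,1))
replace slot 3: 2·((-2)+5) − 1 = 5 → (-2,5,5)
replace slot 1: 2·(5+5) − (-2) = 22 → (22,5,5)
replace slot 2: 2·(22+5) − 5 = 49 → (22,49,5)
replace slot 3: 2·(22+49) − 5 = 137 → (22,49,137)

22,49,137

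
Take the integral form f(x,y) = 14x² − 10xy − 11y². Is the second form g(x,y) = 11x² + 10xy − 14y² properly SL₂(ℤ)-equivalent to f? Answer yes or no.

D₁ = 716, D₂ = 716
river cycle of f (length 14): (-11, 10, 14), (14, 18, -7), (-7, 24, 5), (5, 26, -2), (-2, 26, 5), (5, 24, -7), (-7, 18, 14), (14, 10, -11), (-11, 12, 13), (13, 14, -10), … (4 more)
river cycle of g (length 14): (-14, 18, 7), (7, 24, -5), (-5, 26, 2), (2, 26, -5), (-5, 24, 7), (7, 18, -14), (-14, 10, 11), (11, 12, -13), (-13, 14, 10), (10, 26, -1), … (4 more)
cycles differ ⇒ inequivalent

no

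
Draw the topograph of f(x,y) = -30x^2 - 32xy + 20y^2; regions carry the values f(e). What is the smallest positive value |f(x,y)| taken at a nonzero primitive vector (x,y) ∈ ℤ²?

descent: ρ → (20,32,-30)  [lands on river]
river: ρ → (-30,28,22)
river: ρ → (22,16,-36)
river: ρ → (-36,56,2)
river: ρ → (2,56,-36)
river: ρ → (-36,16,22)
river: ρ → (22,28,-30)
river: ρ → (-30,32,20)
river: ρ → (20,48,-14)
river: ρ → (-14,36,38)
river: ρ → (38,40,-12)
river: ρ → (-12,56,6)
river: ρ → (6,52,-30)
river: ρ → (-30,8,28)
river: ρ → (28,48,-10)
river: ρ → (-10,52,18)
river: ρ → (18,56,-4)
river: ρ → (-4,56,18)
river: ρ → (18,52,-10)
river: ρ → (-10,48,28)
river: ρ → (28,8,-30)
river: ρ → (-30,52,6)
river: ρ → (6,56,-12)
river: ρ → (-12,40,38)
river: ρ → (38,36,-14)
river: ρ → (-14,48,20)
closes: descent 1, river 26
min |a| on river = 2

2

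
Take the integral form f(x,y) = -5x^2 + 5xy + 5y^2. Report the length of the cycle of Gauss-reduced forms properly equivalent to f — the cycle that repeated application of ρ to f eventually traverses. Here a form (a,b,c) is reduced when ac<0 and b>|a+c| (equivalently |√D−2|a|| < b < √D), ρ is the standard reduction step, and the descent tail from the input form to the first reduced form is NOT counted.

D = 125, ⌊√D⌋ = 11
river: ρ → (5,5,-5)
river: ρ → (-5,5,5)
ρ-cycle length = 2 (tail of 0 descent steps not counted)

2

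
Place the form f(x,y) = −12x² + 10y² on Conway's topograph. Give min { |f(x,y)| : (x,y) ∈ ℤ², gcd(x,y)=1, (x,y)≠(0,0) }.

descent: ρ → (10,20,-2)  [lands on river]
river: ρ → (-2,20,10)
closes: descent 1, river 2
min |a| on river = 2

2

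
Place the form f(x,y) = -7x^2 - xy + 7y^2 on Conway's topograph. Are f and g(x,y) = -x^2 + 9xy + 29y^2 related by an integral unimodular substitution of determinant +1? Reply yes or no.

D₁ = 197, D₂ = 197
river cycle of f (length 6): (7, 1, -7), (-7, 13, 1), (1, 13, -7), (-7, 1, 7), (7, 13, -1), (-1, 13, 7)
river cycle of g (length 6): (-1, 13, 7), (7, 1, -7), (-7, 13, 1), (1, 13, -7), (-7, 1, 7), (7, 13, -1)
cycles coincide ⇒ equivalent

yes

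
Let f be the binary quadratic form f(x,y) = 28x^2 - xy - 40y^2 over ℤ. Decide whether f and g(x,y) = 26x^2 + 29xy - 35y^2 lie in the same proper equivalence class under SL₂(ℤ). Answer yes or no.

D₁ = 4481, D₂ = 4481
river cycle of f (length 54): (28, 55, -13), (-13, 49, 40), (40, 31, -22), (-22, 57, 14), (14, 55, -26), (-26, 49, 20), (20, 31, -44), (-44, 57, 7), (7, 55, -52), (-52, 49, 10), … (44 more)
river cycle of g (length 54): (-35, 41, 20), (20, 39, -37), (-37, 35, 22), (22, 53, -19), (-19, 61, 10), (10, 59, -25), (-25, 41, 28), (28, 15, -38), (-38, 61, 5), (5, 59, -50), … (44 more)
cycles differ ⇒ inequivalent

no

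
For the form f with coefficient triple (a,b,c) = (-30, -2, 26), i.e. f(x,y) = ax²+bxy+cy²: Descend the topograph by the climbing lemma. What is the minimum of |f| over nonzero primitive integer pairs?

descent: ρ → (26,54,-2)  [lands on river]
river: ρ → (-2,54,26)
river: ρ → (26,50,-6)
river: ρ → (-6,46,42)
river: ρ → (42,38,-10)
river: ρ → (-10,42,34)
river: ρ → (34,26,-18)
river: ρ → (-18,46,14)
river: ρ → (14,38,-30)
river: ρ → (-30,22,22)
river: ρ → (22,22,-30)
river: ρ → (-30,38,14)
river: ρ → (14,46,-18)
river: ρ → (-18,26,34)
river: ρ → (34,42,-10)
river: ρ → (-10,38,42)
river: ρ → (42,46,-6)
river: ρ → (-6,50,26)
closes: descent 1, river 18
min |a| on river = 2

2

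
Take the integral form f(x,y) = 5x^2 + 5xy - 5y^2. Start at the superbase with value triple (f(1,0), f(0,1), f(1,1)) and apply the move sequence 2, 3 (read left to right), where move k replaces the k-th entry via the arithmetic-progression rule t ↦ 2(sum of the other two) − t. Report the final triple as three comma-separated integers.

start (5,-5,5) = (f(1,0),f(0,1),f(1,1))
replace slot 2: 2·(5+5) − (-5) = 25 → (5,25,5)
replace slot 3: 2·(5+25) − 5 = 55 → (5,25,55)

5,25,55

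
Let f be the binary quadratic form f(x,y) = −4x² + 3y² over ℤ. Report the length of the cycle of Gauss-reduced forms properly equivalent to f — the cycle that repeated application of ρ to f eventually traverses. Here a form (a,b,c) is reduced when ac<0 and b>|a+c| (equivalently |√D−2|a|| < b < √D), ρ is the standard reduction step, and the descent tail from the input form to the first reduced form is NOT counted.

D = 48, ⌊√D⌋ = 6
descent: ρ → (3,6,-1)  [lands on river]
river: ρ → (-1,6,3)
ρ-cycle length = 2 (tail of 1 descent step not counted)

2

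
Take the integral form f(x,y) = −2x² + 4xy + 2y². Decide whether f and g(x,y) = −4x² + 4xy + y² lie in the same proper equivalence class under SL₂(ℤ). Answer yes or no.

D₁ = 32, D₂ = 32
river cycle of f (length 2): (2, 4, -2), (-2, 4, 2)
river cycle of g (length 2): (1, 4, -4), (-4, 4, 1)
cycles differ ⇒ inequivalent

no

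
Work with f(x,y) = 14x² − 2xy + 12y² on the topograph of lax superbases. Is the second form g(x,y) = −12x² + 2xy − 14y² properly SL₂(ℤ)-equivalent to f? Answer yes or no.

D₁ = -668, D₂ = -668
f: flip: (14,-2,12)→(12,2,14)
f: reduced (well bottom): (12,2,14) with a≤c, −a<b≤a
g is negative-definite; reduce −g:
−g: reduced (well bottom): (12,-2,14) with a≤c, −a<b≤a
flip sign back: reduced form of g is (-12,2,-14)
reduced forms (12, 2, 14) vs (-12, 2, -14) ⇒ inequivalent

no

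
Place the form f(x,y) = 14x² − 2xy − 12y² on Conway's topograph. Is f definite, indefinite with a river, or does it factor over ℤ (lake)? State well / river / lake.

D = b²−4ac = (-2)² − 4·14·(-12) = 676
D = 26² is a perfect square ⇒ form factors over ℤ ⇒ lakes

lake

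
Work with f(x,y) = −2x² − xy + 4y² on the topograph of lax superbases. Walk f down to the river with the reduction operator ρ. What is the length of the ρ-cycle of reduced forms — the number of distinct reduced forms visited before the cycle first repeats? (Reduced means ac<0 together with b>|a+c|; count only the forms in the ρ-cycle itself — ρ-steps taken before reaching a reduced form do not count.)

D = 33, ⌊√D⌋ = 5
descent: ρ → (4,1,-2)
descent: ρ → (-2,3,3)  [lands on river]
river: ρ → (3,3,-2)
river: ρ → (-2,5,1)
river: ρ → (1,5,-2)
ρ-cycle length = 4 (tail of 2 descent steps not counted)

4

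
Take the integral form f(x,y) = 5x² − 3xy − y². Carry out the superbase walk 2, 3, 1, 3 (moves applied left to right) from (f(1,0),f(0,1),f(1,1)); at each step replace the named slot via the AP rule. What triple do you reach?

start (5,-1,1) = (f(1,0),f(0,1),f(1,1))
replace slot 2: 2·(5+1) − (-1) = 13 → (5,13,1)
replace slot 3: 2·(5+13) − 1 = 35 → (5,13,35)
replace slot 1: 2·(13+35) − 5 = 91 → (91,13,35)
replace slot 3: 2·(91+13) − 35 = 173 → (91,13,173)

91,13,173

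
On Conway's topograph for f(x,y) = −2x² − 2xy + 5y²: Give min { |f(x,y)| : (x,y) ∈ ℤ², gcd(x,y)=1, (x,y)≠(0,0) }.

descent: ρ → (5,2,-2)
descent: ρ → (-2,6,1)  [lands on river]
river: ρ → (1,6,-2)
closes: descent 2, river 2
min |a| on river = 1

1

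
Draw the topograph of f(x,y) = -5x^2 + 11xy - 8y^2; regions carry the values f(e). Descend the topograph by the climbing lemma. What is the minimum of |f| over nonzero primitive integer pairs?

translate: b→-1 (≡-11 mod 10), so (5,-11,8)→(5,-1,2)
flip: (5,-1,2)→(2,1,5)
reduced (well bottom): (2,1,5) with a≤c, −a<b≤a
well minimum |f| = |-2| = 2 (negative-definite)

2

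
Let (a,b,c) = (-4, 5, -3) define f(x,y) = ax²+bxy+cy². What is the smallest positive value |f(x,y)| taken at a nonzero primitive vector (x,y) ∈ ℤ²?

translate: b→3 (≡-5 mod 8), so (4,-5,3)→(4,3,2)
flip: (4,3,2)→(2,-3,4)
translate: b→1 (≡-3 mod 4), so (2,-3,4)→(2,1,3)
reduced (well bottom): (2,1,3) with a≤c, −a<b≤a
well minimum |f| = |-2| = 2 (negative-definite)

2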